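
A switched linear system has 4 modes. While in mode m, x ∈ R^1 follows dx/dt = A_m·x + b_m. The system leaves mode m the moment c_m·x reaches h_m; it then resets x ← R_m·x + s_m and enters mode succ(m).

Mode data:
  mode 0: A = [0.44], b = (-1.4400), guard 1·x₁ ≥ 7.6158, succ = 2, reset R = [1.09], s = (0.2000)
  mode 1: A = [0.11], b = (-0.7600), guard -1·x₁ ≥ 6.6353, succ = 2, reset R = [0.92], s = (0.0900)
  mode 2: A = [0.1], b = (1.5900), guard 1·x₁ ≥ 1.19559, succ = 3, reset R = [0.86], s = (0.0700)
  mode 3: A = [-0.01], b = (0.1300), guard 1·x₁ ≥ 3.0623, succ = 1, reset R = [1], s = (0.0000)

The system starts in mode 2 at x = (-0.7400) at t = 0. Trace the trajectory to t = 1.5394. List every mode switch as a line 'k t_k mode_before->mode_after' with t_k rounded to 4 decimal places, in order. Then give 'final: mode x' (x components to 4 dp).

Mode 2: guard c·x = 1.1956 hit at Δt = 1.2016 (t = 1.2016), x⁻ = (1.1956) → reset → x⁺ = (1.0982), jump to mode 3
Mode 3: flow for 0.3378 to horizon, guard not reached → x = (1.1383)

1 1.2016 2->3
final: 3 1.1383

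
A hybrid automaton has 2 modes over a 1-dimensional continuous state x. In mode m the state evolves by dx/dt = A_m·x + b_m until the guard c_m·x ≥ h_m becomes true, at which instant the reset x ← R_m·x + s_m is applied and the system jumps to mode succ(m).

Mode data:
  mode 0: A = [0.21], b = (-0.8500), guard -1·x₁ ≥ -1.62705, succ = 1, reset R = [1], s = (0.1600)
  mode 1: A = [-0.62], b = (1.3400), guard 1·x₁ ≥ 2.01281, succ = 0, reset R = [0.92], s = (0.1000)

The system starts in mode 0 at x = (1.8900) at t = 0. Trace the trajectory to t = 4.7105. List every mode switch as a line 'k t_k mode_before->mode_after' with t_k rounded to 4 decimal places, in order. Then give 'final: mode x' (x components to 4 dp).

Mode 0: guard c·x = -1.6271 hit at Δt = 0.5476 (t = 0.5476), x⁻ = (1.6271) → reset → x⁺ = (1.7871), jump to mode 1
Mode 1: guard c·x = 2.0128 hit at Δt = 1.4910 (t = 2.0386), x⁻ = (2.0128) → reset → x⁺ = (1.9518), jump to mode 0
Mode 0: guard c·x = -1.6271 hit at Δt = 0.6860 (t = 2.7246), x⁻ = (1.6271) → reset → x⁺ = (1.7871), jump to mode 1
Mode 1: guard c·x = 2.0128 hit at Δt = 1.4910 (t = 4.2156), x⁻ = (2.0128) → reset → x⁺ = (1.9518), jump to mode 0
Mode 0: flow for 0.4949 to horizon, guard not reached → x = (1.7223)

1 0.5476 0->1
2 2.0386 1->0
3 2.7246 0->1
4 4.2156 1->0
final: 0 1.7223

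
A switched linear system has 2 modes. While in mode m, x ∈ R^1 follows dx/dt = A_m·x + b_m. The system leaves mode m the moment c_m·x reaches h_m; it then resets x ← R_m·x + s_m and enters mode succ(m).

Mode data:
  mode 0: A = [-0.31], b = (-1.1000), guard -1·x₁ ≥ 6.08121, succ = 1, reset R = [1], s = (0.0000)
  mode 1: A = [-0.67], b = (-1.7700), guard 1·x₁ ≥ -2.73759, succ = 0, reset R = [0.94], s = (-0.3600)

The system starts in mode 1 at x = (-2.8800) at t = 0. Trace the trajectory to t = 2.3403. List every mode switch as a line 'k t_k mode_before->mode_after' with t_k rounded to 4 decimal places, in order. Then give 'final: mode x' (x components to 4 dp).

Mode 1: guard c·x = -2.7376 hit at Δt = 1.3595 (t = 1.3595), x⁻ = (-2.7376) → reset → x⁺ = (-2.9333), jump to mode 0
Mode 0: flow for 0.9808 to horizon, guard not reached → x = (-3.0946)

1 1.3595 1->0
final: 0 -3.0946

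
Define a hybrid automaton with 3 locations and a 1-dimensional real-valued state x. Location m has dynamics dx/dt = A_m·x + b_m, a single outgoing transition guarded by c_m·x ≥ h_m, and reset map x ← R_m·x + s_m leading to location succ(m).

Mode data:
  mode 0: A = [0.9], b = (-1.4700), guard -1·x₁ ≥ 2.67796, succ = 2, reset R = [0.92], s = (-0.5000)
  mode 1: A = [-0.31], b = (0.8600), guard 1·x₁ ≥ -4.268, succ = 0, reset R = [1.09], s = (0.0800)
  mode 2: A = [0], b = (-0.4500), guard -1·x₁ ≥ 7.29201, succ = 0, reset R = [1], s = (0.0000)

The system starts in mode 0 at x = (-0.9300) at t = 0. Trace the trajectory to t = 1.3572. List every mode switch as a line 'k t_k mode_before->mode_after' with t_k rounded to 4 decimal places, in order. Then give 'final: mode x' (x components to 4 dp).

1 0.5777 0->2
final: 2 -3.3145

Mode 0: guard c·x = 2.6780 hit at Δt = 0.5777 (t = 0.5777), x⁻ = (-2.6780) → reset → x⁺ = (-2.9637), jump to mode 2
Mode 2: flow for 0.7795 to horizon, guard not reached → x = (-3.3145)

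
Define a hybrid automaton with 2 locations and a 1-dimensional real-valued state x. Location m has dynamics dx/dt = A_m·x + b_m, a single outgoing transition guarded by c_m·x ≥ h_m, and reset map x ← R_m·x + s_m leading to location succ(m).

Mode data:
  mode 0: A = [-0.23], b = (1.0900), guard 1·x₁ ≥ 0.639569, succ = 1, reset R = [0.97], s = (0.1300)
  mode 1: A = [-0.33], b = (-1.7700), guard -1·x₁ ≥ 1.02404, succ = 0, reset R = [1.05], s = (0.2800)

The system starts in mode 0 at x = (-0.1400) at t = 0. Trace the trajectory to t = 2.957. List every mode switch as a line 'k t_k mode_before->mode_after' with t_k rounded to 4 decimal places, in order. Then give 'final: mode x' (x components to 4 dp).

1 0.7569 0->1
2 1.7957 1->0
final: 0 0.5020

Mode 0: guard c·x = 0.6396 hit at Δt = 0.7569 (t = 0.7569), x⁻ = (0.6396) → reset → x⁺ = (0.7504), jump to mode 1
Mode 1: guard c·x = 1.0240 hit at Δt = 1.0388 (t = 1.7957), x⁻ = (-1.0240) → reset → x⁺ = (-0.7952), jump to mode 0
Mode 0: flow for 1.1613 to horizon, guard not reached → x = (0.5020)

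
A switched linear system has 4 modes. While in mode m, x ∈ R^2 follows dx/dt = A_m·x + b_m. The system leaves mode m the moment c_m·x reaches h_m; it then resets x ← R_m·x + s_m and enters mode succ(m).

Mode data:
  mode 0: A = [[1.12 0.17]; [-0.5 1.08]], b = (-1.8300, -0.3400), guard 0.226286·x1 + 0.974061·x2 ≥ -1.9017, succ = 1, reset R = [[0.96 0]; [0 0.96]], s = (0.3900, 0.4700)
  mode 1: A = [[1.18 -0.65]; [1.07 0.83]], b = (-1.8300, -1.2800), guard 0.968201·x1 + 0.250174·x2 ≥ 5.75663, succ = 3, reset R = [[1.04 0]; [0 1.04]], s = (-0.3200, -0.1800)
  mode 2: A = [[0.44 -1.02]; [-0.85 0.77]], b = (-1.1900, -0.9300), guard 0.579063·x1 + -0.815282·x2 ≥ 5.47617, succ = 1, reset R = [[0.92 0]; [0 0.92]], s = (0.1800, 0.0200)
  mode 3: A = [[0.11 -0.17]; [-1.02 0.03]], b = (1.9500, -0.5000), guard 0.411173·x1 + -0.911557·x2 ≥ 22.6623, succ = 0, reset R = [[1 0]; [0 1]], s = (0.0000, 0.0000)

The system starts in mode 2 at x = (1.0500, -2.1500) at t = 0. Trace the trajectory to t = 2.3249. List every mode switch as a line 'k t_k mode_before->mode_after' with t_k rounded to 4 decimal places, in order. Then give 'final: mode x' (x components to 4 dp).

Mode 2: guard c·x = 5.4762 hit at Δt = 0.5422 (t = 0.5422), x⁻ = (2.6558, -4.8306) → reset → x⁺ = (2.6233, -4.4242), jump to mode 1
Mode 1: guard c·x = 5.7566 hit at Δt = 0.6767 (t = 1.2189), x⁻ = (7.1539, -4.6759) → reset → x⁺ = (7.1201, -5.0429), jump to mode 3
Mode 3: flow for 1.1060 to horizon, guard not reached → x = (12.3772, -16.6720)

1 0.5422 2->1
2 1.2189 1->3
final: 3 12.3772 -16.6720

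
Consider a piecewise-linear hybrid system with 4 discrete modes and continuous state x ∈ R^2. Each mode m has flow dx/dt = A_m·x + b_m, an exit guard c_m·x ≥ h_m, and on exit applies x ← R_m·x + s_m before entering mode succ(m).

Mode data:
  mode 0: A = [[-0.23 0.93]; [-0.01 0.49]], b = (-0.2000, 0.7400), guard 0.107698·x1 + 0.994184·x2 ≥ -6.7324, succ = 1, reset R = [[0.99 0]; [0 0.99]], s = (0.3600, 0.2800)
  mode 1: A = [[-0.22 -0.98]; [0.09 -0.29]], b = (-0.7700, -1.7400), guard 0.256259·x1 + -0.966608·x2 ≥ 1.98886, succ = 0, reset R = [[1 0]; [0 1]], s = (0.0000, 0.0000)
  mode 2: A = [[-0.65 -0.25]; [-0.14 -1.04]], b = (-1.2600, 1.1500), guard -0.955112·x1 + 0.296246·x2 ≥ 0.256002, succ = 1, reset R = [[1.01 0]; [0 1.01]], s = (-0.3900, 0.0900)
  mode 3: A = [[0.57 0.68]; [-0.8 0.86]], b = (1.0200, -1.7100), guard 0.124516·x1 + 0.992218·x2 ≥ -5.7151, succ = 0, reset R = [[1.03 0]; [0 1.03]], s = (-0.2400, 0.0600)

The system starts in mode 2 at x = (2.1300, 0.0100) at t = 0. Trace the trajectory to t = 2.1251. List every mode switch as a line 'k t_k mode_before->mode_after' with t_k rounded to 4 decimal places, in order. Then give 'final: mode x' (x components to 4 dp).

1 1.1146 2->1
final: 1 -0.8952 -0.9989

Mode 2: guard c·x = 0.2560 hit at Δt = 1.1146 (t = 1.1146), x⁻ = (-0.0524, 0.6953) → reset → x⁺ = (-0.4429, 0.7923), jump to mode 1
Mode 1: flow for 1.0105 to horizon, guard not reached → x = (-0.8952, -0.9989)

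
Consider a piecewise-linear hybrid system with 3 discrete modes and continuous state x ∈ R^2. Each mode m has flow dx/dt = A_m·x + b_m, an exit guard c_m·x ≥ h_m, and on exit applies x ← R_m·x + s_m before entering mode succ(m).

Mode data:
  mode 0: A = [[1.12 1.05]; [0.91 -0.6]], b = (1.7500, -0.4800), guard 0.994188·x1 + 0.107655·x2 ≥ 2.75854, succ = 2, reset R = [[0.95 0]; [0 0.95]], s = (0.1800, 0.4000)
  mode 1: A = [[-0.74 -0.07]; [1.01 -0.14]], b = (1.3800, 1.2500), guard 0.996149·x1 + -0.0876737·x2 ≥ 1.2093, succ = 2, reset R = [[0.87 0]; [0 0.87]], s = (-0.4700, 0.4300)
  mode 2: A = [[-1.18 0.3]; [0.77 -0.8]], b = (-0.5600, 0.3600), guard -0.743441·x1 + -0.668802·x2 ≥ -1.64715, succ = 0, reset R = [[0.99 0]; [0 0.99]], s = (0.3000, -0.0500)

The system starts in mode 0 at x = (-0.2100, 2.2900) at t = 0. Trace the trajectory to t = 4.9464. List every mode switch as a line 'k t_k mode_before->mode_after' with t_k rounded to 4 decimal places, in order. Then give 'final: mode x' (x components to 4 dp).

1 0.5558 0->2
2 1.8860 2->0
3 2.2001 0->2
4 3.4828 2->0
5 3.7936 0->2
final: 2 0.7096 1.8568

Mode 0: guard c·x = 2.7585 hit at Δt = 0.5558 (t = 0.5558), x⁻ = (2.5688, 1.9008) → reset → x⁺ = (2.6204, 2.2058), jump to mode 2
Mode 2: guard c·x = -1.6471 hit at Δt = 1.3302 (t = 1.8860), x⁻ = (0.5863, 1.8111) → reset → x⁺ = (0.8805, 1.7430), jump to mode 0
Mode 0: guard c·x = 2.7585 hit at Δt = 0.3141 (t = 2.2001), x⁻ = (2.5850, 1.7515) → reset → x⁺ = (2.6358, 2.0639), jump to mode 2
Mode 2: guard c·x = -1.6471 hit at Δt = 1.2827 (t = 3.4828), x⁻ = (0.6084, 1.7865) → reset → x⁺ = (0.9023, 1.7187), jump to mode 0
Mode 0: guard c·x = 2.7585 hit at Δt = 0.3108 (t = 3.7936), x⁻ = (2.5869, 1.7344) → reset → x⁺ = (2.6375, 2.0477), jump to mode 2
Mode 2: flow for 1.1528 to horizon, guard not reached → x = (0.7096, 1.8568)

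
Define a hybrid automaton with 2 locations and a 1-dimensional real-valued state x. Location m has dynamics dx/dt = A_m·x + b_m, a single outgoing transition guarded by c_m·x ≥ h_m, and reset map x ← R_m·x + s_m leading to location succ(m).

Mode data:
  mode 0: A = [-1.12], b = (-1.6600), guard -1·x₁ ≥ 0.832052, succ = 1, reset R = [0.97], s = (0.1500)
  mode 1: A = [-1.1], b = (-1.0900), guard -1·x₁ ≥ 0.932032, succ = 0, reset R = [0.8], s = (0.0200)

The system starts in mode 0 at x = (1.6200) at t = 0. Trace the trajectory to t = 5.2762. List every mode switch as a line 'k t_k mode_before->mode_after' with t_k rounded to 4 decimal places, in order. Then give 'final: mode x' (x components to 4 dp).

1 1.3953 0->1
2 2.9727 1->0
3 3.1081 0->1
4 4.6855 1->0
5 4.8208 0->1
final: 1 -0.7886

Mode 0: guard c·x = 0.8321 hit at Δt = 1.3953 (t = 1.3953), x⁻ = (-0.8321) → reset → x⁺ = (-0.6571), jump to mode 1
Mode 1: guard c·x = 0.9320 hit at Δt = 1.5774 (t = 2.9727), x⁻ = (-0.9320) → reset → x⁺ = (-0.7256), jump to mode 0
Mode 0: guard c·x = 0.8321 hit at Δt = 0.1354 (t = 3.1081), x⁻ = (-0.8321) → reset → x⁺ = (-0.6571), jump to mode 1
Mode 1: guard c·x = 0.9320 hit at Δt = 1.5774 (t = 4.6855), x⁻ = (-0.9320) → reset → x⁺ = (-0.7256), jump to mode 0
Mode 0: guard c·x = 0.8321 hit at Δt = 0.1354 (t = 4.8208), x⁻ = (-0.8321) → reset → x⁺ = (-0.6571), jump to mode 1
Mode 1: flow for 0.4554 to horizon, guard not reached → x = (-0.7886)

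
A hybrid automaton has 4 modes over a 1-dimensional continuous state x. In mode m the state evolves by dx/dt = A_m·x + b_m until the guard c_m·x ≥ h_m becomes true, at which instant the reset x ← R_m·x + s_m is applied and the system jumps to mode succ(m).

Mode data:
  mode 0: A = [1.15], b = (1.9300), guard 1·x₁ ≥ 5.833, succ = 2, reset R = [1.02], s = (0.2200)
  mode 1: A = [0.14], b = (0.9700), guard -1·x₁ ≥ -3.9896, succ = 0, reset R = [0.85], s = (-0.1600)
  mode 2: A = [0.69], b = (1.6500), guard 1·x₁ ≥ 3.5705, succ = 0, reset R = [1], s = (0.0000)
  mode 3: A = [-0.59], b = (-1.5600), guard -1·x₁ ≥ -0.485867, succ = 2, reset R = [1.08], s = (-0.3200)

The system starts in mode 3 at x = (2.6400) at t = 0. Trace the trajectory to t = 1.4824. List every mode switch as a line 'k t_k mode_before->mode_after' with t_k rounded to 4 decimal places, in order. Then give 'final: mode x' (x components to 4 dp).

1 0.8876 3->2
final: 2 1.5221

Mode 3: guard c·x = -0.4859 hit at Δt = 0.8876 (t = 0.8876), x⁻ = (0.4859) → reset → x⁺ = (0.2047), jump to mode 2
Mode 2: flow for 0.5948 to horizon, guard not reached → x = (1.5221)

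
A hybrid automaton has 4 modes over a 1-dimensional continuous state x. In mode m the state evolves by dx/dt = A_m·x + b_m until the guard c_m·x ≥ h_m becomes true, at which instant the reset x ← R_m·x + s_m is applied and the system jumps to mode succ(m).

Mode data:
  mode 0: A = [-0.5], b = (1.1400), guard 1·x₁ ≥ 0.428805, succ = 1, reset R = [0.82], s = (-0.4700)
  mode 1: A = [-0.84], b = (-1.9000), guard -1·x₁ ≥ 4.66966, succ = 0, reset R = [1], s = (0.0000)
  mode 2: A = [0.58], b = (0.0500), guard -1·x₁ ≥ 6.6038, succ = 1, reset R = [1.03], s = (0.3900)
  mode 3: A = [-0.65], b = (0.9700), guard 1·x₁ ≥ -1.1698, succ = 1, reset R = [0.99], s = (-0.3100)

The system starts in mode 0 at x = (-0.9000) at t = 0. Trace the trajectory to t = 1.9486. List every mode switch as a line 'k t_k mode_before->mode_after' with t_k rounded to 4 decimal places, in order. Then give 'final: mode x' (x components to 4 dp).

Mode 0: guard c·x = 0.4288 hit at Δt = 1.0821 (t = 1.0821), x⁻ = (0.4288) → reset → x⁺ = (-0.1184), jump to mode 1
Mode 1: flow for 0.8665 to horizon, guard not reached → x = (-1.2267)

1 1.0821 0->1
final: 1 -1.2267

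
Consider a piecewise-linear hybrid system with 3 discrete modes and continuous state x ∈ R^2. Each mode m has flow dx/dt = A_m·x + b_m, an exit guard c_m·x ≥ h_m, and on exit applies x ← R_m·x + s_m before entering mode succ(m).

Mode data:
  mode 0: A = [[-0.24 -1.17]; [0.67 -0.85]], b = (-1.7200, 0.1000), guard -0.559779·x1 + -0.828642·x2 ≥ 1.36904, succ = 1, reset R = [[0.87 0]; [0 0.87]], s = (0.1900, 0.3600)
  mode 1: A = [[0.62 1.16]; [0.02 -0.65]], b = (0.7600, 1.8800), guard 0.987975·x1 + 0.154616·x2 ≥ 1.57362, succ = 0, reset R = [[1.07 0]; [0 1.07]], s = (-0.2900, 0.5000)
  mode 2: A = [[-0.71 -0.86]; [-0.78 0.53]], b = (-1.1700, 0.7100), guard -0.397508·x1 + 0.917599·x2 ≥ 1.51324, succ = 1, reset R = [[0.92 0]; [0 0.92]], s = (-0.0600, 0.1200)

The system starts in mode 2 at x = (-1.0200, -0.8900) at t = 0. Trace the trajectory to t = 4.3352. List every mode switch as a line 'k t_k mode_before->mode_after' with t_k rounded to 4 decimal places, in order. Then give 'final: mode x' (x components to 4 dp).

Mode 2: guard c·x = 1.5132 hit at Δt = 1.2560 (t = 1.2560), x⁻ = (-1.4399, 1.0254) → reset → x⁺ = (-1.3847, 1.0633), jump to mode 1
Mode 1: guard c·x = 1.5736 hit at Δt = 1.1068 (t = 2.3628), x⁻ = (1.2799, 1.9993) → reset → x⁺ = (1.0795, 2.6392), jump to mode 0
Mode 0: guard c·x = 1.3690 hit at Δt = 1.2221 (t = 3.5849), x⁻ = (-2.7685, 0.2181) → reset → x⁺ = (-2.2186, 0.5497), jump to mode 1
Mode 1: flow for 0.7503 to horizon, guard not reached → x = (-1.7087, 1.4298)

1 1.2560 2->1
2 2.3628 1->0
3 3.5849 0->1
final: 1 -1.7087 1.4298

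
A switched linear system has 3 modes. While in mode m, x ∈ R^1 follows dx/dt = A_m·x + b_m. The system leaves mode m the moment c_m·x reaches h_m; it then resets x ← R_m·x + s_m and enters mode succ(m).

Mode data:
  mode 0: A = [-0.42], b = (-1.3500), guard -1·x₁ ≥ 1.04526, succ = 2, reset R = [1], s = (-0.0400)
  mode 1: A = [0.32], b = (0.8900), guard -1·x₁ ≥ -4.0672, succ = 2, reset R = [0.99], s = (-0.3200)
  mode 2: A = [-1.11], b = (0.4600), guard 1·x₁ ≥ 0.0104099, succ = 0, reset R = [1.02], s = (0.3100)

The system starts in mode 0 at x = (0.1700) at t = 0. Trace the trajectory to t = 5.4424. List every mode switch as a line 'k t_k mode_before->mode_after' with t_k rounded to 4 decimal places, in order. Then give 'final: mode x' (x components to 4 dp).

Mode 0: guard c·x = 1.0453 hit at Δt = 1.0592 (t = 1.0592), x⁻ = (-1.0453) → reset → x⁺ = (-1.0853), jump to mode 2
Mode 2: guard c·x = 0.0104 hit at Δt = 1.1816 (t = 2.2408), x⁻ = (0.0104) → reset → x⁺ = (0.3206), jump to mode 0
Mode 0: guard c·x = 1.0453 hit at Δt = 1.1629 (t = 3.4037), x⁻ = (-1.0453) → reset → x⁺ = (-1.0853), jump to mode 2
Mode 2: guard c·x = 0.0104 hit at Δt = 1.1816 (t = 4.5853), x⁻ = (0.0104) → reset → x⁺ = (0.3206), jump to mode 0
Mode 0: flow for 0.8571 to horizon, guard not reached → x = (-0.7480)

1 1.0592 0->2
2 2.2408 2->0
3 3.4037 0->2
4 4.5853 2->0
final: 0 -0.7480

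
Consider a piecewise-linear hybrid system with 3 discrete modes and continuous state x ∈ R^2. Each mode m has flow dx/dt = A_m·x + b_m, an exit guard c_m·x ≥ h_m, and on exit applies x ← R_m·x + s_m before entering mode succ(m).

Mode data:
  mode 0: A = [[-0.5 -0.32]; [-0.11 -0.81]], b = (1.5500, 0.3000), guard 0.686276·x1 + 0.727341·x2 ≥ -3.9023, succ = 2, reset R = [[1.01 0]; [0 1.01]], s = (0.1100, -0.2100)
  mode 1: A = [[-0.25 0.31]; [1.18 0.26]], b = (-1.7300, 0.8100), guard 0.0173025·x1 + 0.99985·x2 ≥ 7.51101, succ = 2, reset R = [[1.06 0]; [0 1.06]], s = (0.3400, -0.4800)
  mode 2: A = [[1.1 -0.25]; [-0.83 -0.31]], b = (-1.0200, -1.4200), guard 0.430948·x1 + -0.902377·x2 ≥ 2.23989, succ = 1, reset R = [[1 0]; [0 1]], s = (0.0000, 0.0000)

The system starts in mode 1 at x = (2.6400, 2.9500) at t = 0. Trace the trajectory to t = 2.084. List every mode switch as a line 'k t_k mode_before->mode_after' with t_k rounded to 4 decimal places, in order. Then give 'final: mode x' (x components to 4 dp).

1 0.9536 1->2
final: 2 3.3936 1.7326

Mode 1: guard c·x = 7.5110 hit at Δt = 0.9536 (t = 0.9536), x⁻ = (1.9983, 7.4776) → reset → x⁺ = (2.4582, 7.4462), jump to mode 2
Mode 2: flow for 1.1304 to horizon, guard not reached → x = (3.3936, 1.7326)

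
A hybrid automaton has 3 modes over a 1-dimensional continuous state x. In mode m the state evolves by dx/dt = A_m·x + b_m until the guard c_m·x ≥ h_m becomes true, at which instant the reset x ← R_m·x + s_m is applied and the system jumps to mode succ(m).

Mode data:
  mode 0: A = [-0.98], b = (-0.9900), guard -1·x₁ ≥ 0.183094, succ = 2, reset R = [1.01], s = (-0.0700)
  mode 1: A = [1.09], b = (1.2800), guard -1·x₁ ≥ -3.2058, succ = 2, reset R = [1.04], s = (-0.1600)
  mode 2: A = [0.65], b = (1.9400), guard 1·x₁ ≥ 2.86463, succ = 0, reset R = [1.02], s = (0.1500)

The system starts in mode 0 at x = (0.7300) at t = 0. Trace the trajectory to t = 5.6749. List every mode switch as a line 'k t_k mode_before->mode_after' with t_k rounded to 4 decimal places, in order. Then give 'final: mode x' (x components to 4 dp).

Mode 0: guard c·x = 0.1831 hit at Δt = 0.7590 (t = 0.7590), x⁻ = (-0.1831) → reset → x⁺ = (-0.2549), jump to mode 2
Mode 2: guard c·x = 2.8646 hit at Δt = 1.1725 (t = 1.9315), x⁻ = (2.8646) → reset → x⁺ = (3.0719), jump to mode 0
Mode 0: guard c·x = 0.1831 hit at Δt = 1.6290 (t = 3.5605), x⁻ = (-0.1831) → reset → x⁺ = (-0.2549), jump to mode 2
Mode 2: guard c·x = 2.8646 hit at Δt = 1.1725 (t = 4.7330), x⁻ = (2.8646) → reset → x⁺ = (3.0719), jump to mode 0
Mode 0: flow for 0.9419 to horizon, guard not reached → x = (0.6116)

1 0.7590 0->2
2 1.9315 2->0
3 3.5605 0->2
4 4.7330 2->0
final: 0 0.6116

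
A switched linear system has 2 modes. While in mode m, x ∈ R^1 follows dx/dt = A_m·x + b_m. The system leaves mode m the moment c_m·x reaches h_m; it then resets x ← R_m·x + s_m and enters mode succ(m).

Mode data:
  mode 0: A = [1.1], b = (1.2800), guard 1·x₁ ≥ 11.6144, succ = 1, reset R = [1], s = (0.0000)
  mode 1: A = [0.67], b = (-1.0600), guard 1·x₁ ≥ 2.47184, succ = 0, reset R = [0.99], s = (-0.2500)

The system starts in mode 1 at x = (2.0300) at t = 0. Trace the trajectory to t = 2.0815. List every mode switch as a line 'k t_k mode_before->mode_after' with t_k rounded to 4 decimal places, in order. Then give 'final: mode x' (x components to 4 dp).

1 1.0244 1->0
final: 0 9.5871

Mode 1: guard c·x = 2.4718 hit at Δt = 1.0244 (t = 1.0244), x⁻ = (2.4718) → reset → x⁺ = (2.1971), jump to mode 0
Mode 0: flow for 1.0571 to horizon, guard not reached → x = (9.5871)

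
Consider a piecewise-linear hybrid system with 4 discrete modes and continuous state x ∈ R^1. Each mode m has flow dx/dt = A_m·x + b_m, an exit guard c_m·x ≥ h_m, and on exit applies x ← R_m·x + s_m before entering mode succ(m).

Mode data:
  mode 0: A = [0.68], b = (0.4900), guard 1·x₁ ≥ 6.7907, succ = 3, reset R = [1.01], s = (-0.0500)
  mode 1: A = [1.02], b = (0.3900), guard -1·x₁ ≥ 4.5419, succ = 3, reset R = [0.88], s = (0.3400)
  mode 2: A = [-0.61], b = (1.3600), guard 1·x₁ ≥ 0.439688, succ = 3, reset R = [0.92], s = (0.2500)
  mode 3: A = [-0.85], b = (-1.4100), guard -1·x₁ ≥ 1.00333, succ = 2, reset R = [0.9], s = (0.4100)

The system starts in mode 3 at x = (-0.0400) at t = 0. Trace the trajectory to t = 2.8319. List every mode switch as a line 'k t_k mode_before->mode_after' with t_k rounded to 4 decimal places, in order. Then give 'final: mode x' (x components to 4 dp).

1 1.0636 3->2
2 1.7512 2->3
final: 3 -0.7356

Mode 3: guard c·x = 1.0033 hit at Δt = 1.0636 (t = 1.0636), x⁻ = (-1.0033) → reset → x⁺ = (-0.4930), jump to mode 2
Mode 2: guard c·x = 0.4397 hit at Δt = 0.6876 (t = 1.7512), x⁻ = (0.4397) → reset → x⁺ = (0.6545), jump to mode 3
Mode 3: flow for 1.0807 to horizon, guard not reached → x = (-0.7356)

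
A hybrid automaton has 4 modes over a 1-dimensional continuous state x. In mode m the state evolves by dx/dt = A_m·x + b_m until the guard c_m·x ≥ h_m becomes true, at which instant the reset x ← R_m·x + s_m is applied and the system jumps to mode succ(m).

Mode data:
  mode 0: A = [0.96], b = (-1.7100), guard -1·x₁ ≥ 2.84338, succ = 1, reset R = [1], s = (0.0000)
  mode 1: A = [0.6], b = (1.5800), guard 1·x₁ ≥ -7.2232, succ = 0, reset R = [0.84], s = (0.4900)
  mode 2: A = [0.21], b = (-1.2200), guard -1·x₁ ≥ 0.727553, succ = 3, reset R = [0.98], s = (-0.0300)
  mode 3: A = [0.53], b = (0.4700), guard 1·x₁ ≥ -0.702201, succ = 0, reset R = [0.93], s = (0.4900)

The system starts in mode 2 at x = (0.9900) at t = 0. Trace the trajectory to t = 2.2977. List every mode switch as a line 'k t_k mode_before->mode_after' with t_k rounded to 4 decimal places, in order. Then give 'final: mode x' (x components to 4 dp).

1 1.4515 2->3
2 1.9228 3->0
final: 0 -1.0053

Mode 2: guard c·x = 0.7276 hit at Δt = 1.4515 (t = 1.4515), x⁻ = (-0.7276) → reset → x⁺ = (-0.7430), jump to mode 3
Mode 3: guard c·x = -0.7022 hit at Δt = 0.4713 (t = 1.9228), x⁻ = (-0.7022) → reset → x⁺ = (-0.1630), jump to mode 0
Mode 0: flow for 0.3749 to horizon, guard not reached → x = (-1.0053)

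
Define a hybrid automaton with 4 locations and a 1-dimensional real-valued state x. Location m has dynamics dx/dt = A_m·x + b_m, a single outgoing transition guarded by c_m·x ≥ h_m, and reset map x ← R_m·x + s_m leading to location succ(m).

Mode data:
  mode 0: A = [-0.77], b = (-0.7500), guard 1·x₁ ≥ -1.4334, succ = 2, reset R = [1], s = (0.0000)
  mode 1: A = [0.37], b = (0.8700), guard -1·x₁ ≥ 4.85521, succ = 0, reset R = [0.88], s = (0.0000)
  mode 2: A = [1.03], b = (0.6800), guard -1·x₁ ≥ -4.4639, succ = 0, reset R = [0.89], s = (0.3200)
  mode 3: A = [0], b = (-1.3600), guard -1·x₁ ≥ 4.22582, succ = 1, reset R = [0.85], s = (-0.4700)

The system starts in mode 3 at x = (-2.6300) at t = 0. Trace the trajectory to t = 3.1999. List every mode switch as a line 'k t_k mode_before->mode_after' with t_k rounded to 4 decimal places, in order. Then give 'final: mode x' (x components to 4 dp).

Mode 3: guard c·x = 4.2258 hit at Δt = 1.1734 (t = 1.1734), x⁻ = (-4.2258) → reset → x⁺ = (-4.0619), jump to mode 1
Mode 1: guard c·x = 4.8552 hit at Δt = 1.0297 (t = 2.2031), x⁻ = (-4.8552) → reset → x⁺ = (-4.2726), jump to mode 0
Mode 0: flow for 0.9968 to horizon, guard not reached → x = (-2.5051)

1 1.1734 3->1
2 2.2031 1->0
final: 0 -2.5051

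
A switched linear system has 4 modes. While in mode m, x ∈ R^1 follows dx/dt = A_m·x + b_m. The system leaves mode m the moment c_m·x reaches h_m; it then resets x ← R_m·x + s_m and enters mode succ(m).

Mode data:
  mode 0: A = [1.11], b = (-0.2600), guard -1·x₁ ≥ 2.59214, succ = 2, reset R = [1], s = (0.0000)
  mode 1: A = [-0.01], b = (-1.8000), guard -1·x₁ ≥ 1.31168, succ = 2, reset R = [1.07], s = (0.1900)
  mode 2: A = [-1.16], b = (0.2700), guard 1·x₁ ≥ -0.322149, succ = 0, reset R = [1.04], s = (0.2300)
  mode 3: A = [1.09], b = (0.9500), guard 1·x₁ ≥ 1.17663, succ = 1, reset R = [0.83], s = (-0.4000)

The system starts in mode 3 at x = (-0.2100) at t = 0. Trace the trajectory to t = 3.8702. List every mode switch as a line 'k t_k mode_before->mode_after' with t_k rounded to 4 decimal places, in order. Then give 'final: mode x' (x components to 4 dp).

1 1.0368 3->1
2 2.0880 1->2
3 2.9138 2->0
final: 0 -0.7466

Mode 3: guard c·x = 1.1766 hit at Δt = 1.0368 (t = 1.0368), x⁻ = (1.1766) → reset → x⁺ = (0.5766), jump to mode 1
Mode 1: guard c·x = 1.3117 hit at Δt = 1.0512 (t = 2.0880), x⁻ = (-1.3117) → reset → x⁺ = (-1.2135), jump to mode 2
Mode 2: guard c·x = -0.3221 hit at Δt = 0.8258 (t = 2.9138), x⁻ = (-0.3221) → reset → x⁺ = (-0.1050), jump to mode 0
Mode 0: flow for 0.9564 to horizon, guard not reached → x = (-0.7466)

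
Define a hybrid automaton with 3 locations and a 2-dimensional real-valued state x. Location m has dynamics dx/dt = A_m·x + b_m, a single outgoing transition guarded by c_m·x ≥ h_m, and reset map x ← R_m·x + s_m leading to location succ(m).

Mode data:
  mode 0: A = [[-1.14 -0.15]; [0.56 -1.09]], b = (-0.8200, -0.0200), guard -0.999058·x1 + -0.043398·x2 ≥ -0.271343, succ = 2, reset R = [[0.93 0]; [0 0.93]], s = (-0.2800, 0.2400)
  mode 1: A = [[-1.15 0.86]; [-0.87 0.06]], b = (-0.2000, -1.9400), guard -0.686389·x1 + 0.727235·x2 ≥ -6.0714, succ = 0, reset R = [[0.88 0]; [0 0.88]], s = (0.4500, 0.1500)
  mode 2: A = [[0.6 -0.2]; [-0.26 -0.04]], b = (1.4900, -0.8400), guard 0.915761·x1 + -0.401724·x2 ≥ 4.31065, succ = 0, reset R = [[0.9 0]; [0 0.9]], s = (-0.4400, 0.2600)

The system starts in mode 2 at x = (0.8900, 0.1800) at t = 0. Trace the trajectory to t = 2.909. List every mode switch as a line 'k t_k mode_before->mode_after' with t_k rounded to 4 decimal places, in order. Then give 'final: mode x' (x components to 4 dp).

1 1.0835 2->0
2 2.3108 0->2
final: 2 1.0043 -0.1832

Mode 2: guard c·x = 4.3106 hit at Δt = 1.0835 (t = 1.0835), x⁻ = (4.1124, -1.3558) → reset → x⁺ = (3.2612, -0.9602), jump to mode 0
Mode 0: guard c·x = -0.2713 hit at Δt = 1.2273 (t = 2.3108), x⁻ = (0.2645, 0.1632) → reset → x⁺ = (-0.0340, 0.3918), jump to mode 2
Mode 2: flow for 0.5982 to horizon, guard not reached → x = (1.0043, -0.1832)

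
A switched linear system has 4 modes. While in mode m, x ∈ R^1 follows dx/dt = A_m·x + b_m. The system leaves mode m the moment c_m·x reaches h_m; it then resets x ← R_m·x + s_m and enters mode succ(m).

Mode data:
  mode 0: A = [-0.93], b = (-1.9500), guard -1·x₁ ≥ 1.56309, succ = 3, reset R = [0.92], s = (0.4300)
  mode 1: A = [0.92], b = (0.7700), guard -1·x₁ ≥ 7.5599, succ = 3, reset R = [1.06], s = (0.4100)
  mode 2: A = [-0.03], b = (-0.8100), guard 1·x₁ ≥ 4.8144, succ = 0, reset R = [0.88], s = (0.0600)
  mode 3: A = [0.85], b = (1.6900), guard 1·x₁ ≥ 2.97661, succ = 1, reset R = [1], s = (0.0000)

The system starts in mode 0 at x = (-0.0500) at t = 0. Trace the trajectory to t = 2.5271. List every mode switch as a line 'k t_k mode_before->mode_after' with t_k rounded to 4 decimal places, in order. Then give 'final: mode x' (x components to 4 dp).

1 1.4454 0->3
final: 3 0.4700

Mode 0: guard c·x = 1.5631 hit at Δt = 1.4454 (t = 1.4454), x⁻ = (-1.5631) → reset → x⁺ = (-1.0080), jump to mode 3
Mode 3: flow for 1.0817 to horizon, guard not reached → x = (0.4700)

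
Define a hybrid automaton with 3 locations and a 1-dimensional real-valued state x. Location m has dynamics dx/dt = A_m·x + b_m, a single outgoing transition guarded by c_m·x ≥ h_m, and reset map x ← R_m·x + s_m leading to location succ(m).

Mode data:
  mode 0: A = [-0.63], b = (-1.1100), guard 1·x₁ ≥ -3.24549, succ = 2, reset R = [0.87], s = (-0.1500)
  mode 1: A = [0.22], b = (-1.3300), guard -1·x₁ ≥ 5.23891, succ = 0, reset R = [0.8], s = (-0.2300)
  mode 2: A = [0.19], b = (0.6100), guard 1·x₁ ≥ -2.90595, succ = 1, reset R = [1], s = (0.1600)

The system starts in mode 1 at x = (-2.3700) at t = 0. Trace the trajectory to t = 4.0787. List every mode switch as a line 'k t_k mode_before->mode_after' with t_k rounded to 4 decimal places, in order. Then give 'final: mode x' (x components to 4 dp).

Mode 1: guard c·x = 5.2389 hit at Δt = 1.3334 (t = 1.3334), x⁻ = (-5.2389) → reset → x⁺ = (-4.4211), jump to mode 0
Mode 0: guard c·x = -3.2455 hit at Δt = 0.9263 (t = 2.2597), x⁻ = (-3.2455) → reset → x⁺ = (-2.9736), jump to mode 2
Mode 2: guard c·x = -2.9059 hit at Δt = 1.3214 (t = 3.5811), x⁻ = (-2.9060) → reset → x⁺ = (-2.7460), jump to mode 1
Mode 1: flow for 0.4976 to horizon, guard not reached → x = (-3.7629)

1 1.3334 1->0
2 2.2597 0->2
3 3.5811 2->1
final: 1 -3.7629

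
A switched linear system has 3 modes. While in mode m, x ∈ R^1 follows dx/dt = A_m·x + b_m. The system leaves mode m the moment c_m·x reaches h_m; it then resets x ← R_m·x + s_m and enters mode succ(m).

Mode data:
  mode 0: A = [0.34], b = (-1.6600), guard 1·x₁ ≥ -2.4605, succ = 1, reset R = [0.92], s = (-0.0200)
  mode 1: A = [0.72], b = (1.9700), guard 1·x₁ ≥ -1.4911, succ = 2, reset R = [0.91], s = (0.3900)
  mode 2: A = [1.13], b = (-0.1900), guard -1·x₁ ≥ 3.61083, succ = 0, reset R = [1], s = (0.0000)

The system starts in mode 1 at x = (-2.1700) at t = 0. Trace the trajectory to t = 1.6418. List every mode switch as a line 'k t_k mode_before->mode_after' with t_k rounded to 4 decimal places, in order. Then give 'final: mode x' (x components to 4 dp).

1 1.0946 1->2
final: 2 -1.9383

Mode 1: guard c·x = -1.4911 hit at Δt = 1.0946 (t = 1.0946), x⁻ = (-1.4911) → reset → x⁺ = (-0.9669), jump to mode 2
Mode 2: flow for 0.5472 to horizon, guard not reached → x = (-1.9383)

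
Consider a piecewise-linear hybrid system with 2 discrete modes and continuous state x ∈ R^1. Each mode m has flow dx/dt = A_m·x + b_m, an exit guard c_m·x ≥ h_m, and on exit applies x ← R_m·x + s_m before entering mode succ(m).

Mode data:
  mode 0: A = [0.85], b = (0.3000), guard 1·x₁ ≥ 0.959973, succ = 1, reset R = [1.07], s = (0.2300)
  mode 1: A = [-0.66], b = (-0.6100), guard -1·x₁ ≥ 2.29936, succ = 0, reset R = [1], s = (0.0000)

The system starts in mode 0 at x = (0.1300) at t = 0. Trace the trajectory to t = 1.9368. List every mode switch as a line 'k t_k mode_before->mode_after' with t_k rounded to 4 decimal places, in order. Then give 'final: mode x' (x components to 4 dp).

Mode 0: guard c·x = 0.9600 hit at Δt = 1.1766 (t = 1.1766), x⁻ = (0.9600) → reset → x⁺ = (1.2572), jump to mode 1
Mode 1: flow for 0.7602 to horizon, guard not reached → x = (0.3966)

1 1.1766 0->1
final: 1 0.3966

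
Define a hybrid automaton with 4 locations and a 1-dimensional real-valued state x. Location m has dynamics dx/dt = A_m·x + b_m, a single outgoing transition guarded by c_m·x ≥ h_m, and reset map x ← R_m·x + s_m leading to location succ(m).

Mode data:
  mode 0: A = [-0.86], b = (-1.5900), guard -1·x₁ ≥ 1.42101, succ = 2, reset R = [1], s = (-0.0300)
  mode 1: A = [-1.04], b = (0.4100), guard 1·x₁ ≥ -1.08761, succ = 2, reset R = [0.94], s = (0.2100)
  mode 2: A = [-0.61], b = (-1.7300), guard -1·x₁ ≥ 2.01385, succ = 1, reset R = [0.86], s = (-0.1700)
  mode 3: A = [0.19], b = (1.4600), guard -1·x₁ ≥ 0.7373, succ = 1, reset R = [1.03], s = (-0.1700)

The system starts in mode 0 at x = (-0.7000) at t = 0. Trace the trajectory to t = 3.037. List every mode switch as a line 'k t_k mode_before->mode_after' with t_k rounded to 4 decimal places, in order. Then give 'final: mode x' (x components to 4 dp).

Mode 0: guard c·x = 1.4210 hit at Δt = 1.1486 (t = 1.1486), x⁻ = (-1.4210) → reset → x⁺ = (-1.4510), jump to mode 2
Mode 2: guard c·x = 2.0139 hit at Δt = 0.8549 (t = 2.0035), x⁻ = (-2.0138) → reset → x⁺ = (-1.9019), jump to mode 1
Mode 1: guard c·x = -1.0876 hit at Δt = 0.4211 (t = 2.4246), x⁻ = (-1.0876) → reset → x⁺ = (-0.8124), jump to mode 2
Mode 2: flow for 0.6124 to horizon, guard not reached → x = (-1.4432)

1 1.1486 0->2
2 2.0035 2->1
3 2.4246 1->2
final: 2 -1.4432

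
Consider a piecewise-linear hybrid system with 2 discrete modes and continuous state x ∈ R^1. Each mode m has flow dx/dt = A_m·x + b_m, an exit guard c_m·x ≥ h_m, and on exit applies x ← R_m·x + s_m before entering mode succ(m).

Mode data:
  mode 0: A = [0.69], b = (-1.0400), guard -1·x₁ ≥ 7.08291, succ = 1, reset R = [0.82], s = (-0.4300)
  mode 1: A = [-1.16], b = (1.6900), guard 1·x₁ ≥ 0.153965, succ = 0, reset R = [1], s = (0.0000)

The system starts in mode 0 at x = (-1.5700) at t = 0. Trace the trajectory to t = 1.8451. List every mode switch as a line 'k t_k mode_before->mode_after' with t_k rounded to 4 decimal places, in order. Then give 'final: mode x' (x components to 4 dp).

1 1.4878 0->1
final: 1 -3.6270

Mode 0: guard c·x = 7.0829 hit at Δt = 1.4878 (t = 1.4878), x⁻ = (-7.0829) → reset → x⁺ = (-6.2380), jump to mode 1
Mode 1: flow for 0.3573 to horizon, guard not reached → x = (-3.6270)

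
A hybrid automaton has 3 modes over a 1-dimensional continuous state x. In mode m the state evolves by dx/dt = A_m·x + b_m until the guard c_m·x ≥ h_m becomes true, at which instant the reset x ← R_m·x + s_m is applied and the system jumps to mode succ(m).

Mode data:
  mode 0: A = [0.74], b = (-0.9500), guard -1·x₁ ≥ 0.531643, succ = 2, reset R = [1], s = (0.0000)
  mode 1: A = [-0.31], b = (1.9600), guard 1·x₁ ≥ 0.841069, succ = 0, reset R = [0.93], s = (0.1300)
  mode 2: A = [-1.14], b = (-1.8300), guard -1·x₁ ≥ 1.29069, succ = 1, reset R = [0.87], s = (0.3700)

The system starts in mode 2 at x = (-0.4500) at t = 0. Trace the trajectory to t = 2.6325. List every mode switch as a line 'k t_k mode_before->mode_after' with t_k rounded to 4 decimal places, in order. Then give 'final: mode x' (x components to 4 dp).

Mode 2: guard c·x = 1.2907 hit at Δt = 1.1411 (t = 1.1411), x⁻ = (-1.2907) → reset → x⁺ = (-0.7529), jump to mode 1
Mode 1: guard c·x = 0.8411 hit at Δt = 0.8234 (t = 1.9645), x⁻ = (0.8411) → reset → x⁺ = (0.9122), jump to mode 0
Mode 0: flow for 0.6680 to horizon, guard not reached → x = (0.6746)

1 1.1411 2->1
2 1.9645 1->0
final: 0 0.6746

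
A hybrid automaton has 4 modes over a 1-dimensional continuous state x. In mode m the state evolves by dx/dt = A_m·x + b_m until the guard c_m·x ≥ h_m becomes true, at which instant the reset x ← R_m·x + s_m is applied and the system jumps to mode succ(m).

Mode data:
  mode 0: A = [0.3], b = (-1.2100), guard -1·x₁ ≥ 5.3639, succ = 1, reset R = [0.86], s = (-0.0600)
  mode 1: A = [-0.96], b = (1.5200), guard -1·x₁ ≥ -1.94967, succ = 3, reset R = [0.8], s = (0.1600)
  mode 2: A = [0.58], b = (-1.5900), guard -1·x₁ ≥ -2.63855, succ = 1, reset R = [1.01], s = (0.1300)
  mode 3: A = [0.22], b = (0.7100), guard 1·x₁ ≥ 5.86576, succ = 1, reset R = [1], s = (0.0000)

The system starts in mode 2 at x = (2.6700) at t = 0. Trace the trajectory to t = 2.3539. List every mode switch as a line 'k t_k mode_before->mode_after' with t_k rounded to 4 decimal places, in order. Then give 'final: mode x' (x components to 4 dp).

1 0.6294 2->1
2 1.8754 1->3
final: 3 2.2689

Mode 2: guard c·x = -2.6385 hit at Δt = 0.6294 (t = 0.6294), x⁻ = (2.6385) → reset → x⁺ = (2.7949), jump to mode 1
Mode 1: guard c·x = -1.9497 hit at Δt = 1.2460 (t = 1.8754), x⁻ = (1.9497) → reset → x⁺ = (1.7197), jump to mode 3
Mode 3: flow for 0.4785 to horizon, guard not reached → x = (2.2689)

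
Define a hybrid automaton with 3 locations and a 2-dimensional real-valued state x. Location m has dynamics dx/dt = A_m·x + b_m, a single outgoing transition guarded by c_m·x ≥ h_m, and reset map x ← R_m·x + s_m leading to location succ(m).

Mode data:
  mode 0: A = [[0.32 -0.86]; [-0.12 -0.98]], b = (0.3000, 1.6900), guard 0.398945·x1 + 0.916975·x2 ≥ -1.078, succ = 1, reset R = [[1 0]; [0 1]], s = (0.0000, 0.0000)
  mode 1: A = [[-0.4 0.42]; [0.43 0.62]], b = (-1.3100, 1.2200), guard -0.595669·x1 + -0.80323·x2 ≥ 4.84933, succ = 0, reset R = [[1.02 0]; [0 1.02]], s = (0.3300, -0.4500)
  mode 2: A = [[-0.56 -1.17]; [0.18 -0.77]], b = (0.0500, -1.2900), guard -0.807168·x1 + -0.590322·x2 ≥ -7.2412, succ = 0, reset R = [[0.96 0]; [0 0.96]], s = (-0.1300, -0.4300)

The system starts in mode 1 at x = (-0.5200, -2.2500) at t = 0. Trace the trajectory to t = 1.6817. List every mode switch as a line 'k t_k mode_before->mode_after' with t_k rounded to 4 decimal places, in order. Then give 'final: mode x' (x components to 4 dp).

Mode 1: guard c·x = 4.8493 hit at Δt = 1.2832 (t = 1.2832), x⁻ = (-2.8642, -3.9132) → reset → x⁺ = (-2.5915, -4.4415), jump to mode 0
Mode 0: flow for 0.3985 to horizon, guard not reached → x = (-1.5899, -2.3684)

1 1.2832 1->0
final: 0 -1.5899 -2.3684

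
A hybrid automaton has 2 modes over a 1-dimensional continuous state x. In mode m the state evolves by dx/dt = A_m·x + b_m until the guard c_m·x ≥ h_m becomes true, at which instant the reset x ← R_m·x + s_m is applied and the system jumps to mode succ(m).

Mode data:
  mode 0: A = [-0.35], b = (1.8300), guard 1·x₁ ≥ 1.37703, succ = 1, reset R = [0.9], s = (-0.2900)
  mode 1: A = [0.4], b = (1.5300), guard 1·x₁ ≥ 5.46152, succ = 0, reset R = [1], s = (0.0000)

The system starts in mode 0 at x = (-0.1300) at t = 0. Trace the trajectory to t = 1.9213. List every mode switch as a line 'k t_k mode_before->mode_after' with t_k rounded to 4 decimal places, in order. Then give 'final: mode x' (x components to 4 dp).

1 0.9435 0->1
final: 1 3.2345

Mode 0: guard c·x = 1.3770 hit at Δt = 0.9435 (t = 0.9435), x⁻ = (1.3770) → reset → x⁺ = (0.9493), jump to mode 1
Mode 1: flow for 0.9778 to horizon, guard not reached → x = (3.2345)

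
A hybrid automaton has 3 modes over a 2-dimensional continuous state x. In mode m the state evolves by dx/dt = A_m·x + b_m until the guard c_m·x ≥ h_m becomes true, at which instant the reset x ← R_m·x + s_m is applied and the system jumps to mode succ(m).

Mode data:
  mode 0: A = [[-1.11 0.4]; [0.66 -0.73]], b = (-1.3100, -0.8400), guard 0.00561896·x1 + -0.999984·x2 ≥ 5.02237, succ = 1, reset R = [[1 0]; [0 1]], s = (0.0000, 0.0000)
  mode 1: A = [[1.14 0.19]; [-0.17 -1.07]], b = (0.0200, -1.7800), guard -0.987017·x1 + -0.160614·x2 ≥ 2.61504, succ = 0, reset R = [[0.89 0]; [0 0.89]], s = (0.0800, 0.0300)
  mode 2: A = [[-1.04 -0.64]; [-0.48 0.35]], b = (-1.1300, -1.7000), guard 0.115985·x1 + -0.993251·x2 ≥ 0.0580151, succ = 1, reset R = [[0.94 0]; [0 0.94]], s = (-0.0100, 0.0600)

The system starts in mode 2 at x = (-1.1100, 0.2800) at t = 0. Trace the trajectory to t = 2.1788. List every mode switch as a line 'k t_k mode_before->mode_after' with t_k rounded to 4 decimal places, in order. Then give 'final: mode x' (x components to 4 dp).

Mode 2: guard c·x = 0.0580 hit at Δt = 0.4089 (t = 0.4089), x⁻ = (-1.1094, -0.1880) → reset → x⁺ = (-1.0528, -0.1167), jump to mode 1
Mode 1: guard c·x = 2.6150 hit at Δt = 0.7364 (t = 1.1453), x⁻ = (-2.5182, -0.8066) → reset → x⁺ = (-2.1612, -0.6879), jump to mode 0
Mode 0: flow for 1.0335 to horizon, guard not reached → x = (-1.8518, -1.8537)

1 0.4089 2->1
2 1.1453 1->0
final: 0 -1.8518 -1.8537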